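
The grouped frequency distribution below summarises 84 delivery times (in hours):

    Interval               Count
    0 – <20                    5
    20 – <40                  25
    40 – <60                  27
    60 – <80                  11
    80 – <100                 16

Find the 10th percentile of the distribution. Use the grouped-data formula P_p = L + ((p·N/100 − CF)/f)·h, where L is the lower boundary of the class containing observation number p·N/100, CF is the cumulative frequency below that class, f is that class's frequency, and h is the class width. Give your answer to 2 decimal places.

N = 84; target position k = 10/100 · 84 = 8.4.
Cumulative frequencies: 5, 30, 57, 68, 84.
Observation 8.4 falls in the class 20 – <40.
L = 20, CF = 5, f = 25, h = 20.
P10 = 20 + ((8.4 − 5)/25)·20 = 20 + 2.72 = 22.72.

22.72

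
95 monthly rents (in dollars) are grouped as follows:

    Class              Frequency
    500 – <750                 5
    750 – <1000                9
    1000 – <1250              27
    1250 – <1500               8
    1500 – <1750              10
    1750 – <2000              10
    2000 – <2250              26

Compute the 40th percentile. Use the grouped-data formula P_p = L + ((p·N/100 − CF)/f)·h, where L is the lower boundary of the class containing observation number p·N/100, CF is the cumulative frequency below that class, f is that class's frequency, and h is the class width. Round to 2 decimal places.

1222.22

N = 95; target position k = 40/100 · 95 = 38.
Cumulative frequencies: 5, 14, 41, 49, 59, 69, 95.
Observation 38 falls in the class 1000 – <1250.
L = 1000, CF = 14, f = 27, h = 250.
P40 = 1000 + ((38 − 14)/27)·250 = 1000 + 222.222 = 1222.22.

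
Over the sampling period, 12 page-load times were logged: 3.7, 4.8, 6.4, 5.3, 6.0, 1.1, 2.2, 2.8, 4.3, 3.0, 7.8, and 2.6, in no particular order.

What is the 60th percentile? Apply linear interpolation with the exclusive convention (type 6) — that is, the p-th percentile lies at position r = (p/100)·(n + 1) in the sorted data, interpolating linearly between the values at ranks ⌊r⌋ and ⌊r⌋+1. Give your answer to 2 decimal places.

Sorted: 1.1, 2.2, 2.6, 2.8, 3.0, 3.7, 4.3, 4.8, 5.3, 6.0, 6.4, 7.8.
n = 12.
r = (60/100)·(12 + 1) = 7.8.
Rank 7 is 4.3 and rank 8 is 4.8.
Interpolate: 4.3 + 0.8·(4.8 − 4.3) = 4.3 + 0.8·0.5 = 4.7.

4.70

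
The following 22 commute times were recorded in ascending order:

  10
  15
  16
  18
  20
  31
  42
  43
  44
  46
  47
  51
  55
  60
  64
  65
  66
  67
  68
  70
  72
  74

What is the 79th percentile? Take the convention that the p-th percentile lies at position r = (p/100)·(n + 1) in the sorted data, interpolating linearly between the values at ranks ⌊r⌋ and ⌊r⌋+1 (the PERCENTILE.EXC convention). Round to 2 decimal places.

67.17

n = 22.
r = (79/100)·(22 + 1) = 18.17.
Rank 18 is 67 and rank 19 is 68.
Interpolate: 67 + 0.17·(68 − 67) = 67 + 0.17·1 = 67.17.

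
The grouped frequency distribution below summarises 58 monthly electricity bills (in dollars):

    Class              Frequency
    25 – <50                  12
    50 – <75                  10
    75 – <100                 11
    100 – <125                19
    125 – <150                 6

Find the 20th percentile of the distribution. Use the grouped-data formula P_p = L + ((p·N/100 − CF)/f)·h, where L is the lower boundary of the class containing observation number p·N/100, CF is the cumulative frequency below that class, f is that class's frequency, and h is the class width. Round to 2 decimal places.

49.17

N = 58; target position k = 20/100 · 58 = 11.6.
Cumulative frequencies: 12, 22, 33, 52, 58.
Observation 11.6 falls in the class 25 – <50.
L = 25, CF = 0, f = 12, h = 25.
P20 = 25 + ((11.6 − 0)/12)·25 = 25 + 24.1667 = 49.1667.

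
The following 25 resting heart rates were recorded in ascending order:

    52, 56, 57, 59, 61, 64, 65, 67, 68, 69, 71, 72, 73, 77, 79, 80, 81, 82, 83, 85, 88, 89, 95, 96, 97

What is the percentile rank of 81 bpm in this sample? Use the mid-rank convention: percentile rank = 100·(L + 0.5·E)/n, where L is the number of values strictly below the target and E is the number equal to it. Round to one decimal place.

Count below 81: L = 16; count equal: E = 1; n = 25.
Percentile rank = 100·(16 + 0.5·1)/25 = 100·16.5/25 = 66.

66.0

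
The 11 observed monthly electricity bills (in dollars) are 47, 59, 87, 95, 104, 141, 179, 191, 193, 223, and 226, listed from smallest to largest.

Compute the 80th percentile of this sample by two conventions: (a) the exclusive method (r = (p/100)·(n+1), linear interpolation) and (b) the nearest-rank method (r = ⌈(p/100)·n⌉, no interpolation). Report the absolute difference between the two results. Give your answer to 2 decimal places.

n = 11.
(a) r = 9.6; between ranks 9 (193) and 10 (223): 211.
(b) the nearest-rank method: rank 9 → 193.
|211 − 193| = 18.

18.00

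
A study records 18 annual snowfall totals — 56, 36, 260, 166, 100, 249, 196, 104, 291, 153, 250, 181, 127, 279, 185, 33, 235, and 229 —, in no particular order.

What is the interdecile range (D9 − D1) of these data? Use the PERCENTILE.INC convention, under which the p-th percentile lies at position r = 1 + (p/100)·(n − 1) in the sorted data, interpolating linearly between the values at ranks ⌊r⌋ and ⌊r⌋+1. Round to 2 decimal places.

215.70

Sorted: 33, 36, 56, 100, 104, 127, 153, 166, 181, 185, 196, 229, 235, 249, 250, 260, 279, 291.
n = 18.
P10: r = 2.7; ranks 2–3 are 36, 56; interpolating gives 50.
P90: r = 16.3; ranks 16–17 are 260, 279; interpolating gives 265.7.
Difference: 265.7 − 50 = 215.7.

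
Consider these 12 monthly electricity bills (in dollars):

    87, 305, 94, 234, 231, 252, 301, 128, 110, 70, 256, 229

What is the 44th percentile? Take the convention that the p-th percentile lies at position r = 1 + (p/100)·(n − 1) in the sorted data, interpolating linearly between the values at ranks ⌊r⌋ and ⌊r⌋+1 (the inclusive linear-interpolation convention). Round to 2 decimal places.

Sorted: 70, 87, 94, 110, 128, 229, 231, 234, 252, 256, 301, 305.
n = 12.
r = 1 + (44/100)·(12 − 1) = 1 + 4.84 = 5.84.
Rank 5 is 128 and rank 6 is 229.
Interpolate: 128 + 0.84·(229 − 128) = 128 + 0.84·101 = 212.84.

212.84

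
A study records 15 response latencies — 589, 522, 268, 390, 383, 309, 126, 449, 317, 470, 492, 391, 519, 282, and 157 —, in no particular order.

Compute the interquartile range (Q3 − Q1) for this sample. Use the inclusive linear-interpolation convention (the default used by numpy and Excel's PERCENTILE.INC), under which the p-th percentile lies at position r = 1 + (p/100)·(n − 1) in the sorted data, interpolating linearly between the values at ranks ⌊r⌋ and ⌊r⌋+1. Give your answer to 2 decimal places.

185.50

Sorted: 126, 157, 268, 282, 309, 317, 383, 390, 391, 449, 470, 492, 519, 522, 589.
n = 15.
P25: r = 4.5; ranks 4–5 are 282, 309; interpolating gives 295.5.
P75: r = 11.5; ranks 11–12 are 470, 492; interpolating gives 481.
Difference: 481 − 295.5 = 185.5.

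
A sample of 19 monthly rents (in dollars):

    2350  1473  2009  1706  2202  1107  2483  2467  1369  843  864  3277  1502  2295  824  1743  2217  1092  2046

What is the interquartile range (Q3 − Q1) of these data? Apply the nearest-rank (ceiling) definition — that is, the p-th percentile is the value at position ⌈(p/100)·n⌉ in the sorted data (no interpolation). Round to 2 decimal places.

1188.00

Sorted: 824, 843, 864, 1092, 1107, 1369, 1473, 1502, 1706, 1743, 2009, 2046, 2202, 2217, 2295, 2350, 2467, 2483, 3277.
n = 19.
P25: rank ⌈25/100·19⌉ = 5 → 1107.
P75: rank ⌈75/100·19⌉ = 15 → 2295.
Difference: 2295 − 1107 = 1188.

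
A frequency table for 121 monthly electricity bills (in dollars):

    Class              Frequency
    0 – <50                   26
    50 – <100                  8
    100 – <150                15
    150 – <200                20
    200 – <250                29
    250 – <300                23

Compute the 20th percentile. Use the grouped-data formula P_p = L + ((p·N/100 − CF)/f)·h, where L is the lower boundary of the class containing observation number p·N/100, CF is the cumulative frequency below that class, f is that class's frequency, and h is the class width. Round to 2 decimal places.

N = 121; target position k = 20/100 · 121 = 24.2.
Cumulative frequencies: 26, 34, 49, 69, 98, 121.
Observation 24.2 falls in the class 0 – <50.
L = 0, CF = 0, f = 26, h = 50.
P20 = 0 + ((24.2 − 0)/26)·50 = 0 + 46.5385 = 46.5385.

46.54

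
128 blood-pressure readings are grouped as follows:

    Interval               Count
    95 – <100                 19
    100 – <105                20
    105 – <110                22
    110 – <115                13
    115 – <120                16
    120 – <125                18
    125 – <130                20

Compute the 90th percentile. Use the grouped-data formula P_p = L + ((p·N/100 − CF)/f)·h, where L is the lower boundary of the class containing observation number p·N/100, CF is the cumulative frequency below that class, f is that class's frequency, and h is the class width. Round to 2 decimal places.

126.80

N = 128; target position k = 90/100 · 128 = 115.2.
Cumulative frequencies: 19, 39, 61, 74, 90, 108, 128.
Observation 115.2 falls in the class 125 – <130.
L = 125, CF = 108, f = 20, h = 5.
P90 = 125 + ((115.2 − 108)/20)·5 = 125 + 1.8 = 126.8.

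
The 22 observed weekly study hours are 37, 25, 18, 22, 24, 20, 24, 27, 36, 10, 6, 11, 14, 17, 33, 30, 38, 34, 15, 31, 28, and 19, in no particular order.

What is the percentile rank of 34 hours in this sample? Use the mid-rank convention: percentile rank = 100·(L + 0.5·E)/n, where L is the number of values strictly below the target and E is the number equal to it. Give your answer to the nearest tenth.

Sorted: 6, 10, 11, 14, 15, 17, 18, 19, 20, 22, 24, 24, 25, 27, 28, 30, 31, 33, 34, 36, 37, 38.
Count below 34: L = 18; count equal: E = 1; n = 22.
Percentile rank = 100·(18 + 0.5·1)/22 = 100·18.5/22 = 84.09.

84.1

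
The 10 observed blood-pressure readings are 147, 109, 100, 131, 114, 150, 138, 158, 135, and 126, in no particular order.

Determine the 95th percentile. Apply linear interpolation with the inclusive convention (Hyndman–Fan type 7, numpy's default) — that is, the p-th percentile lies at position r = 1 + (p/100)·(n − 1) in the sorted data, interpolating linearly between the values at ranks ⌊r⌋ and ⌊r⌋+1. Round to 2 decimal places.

154.40

Sorted: 100, 109, 114, 126, 131, 135, 138, 147, 150, 158.
n = 10.
r = 1 + (95/100)·(10 − 1) = 1 + 8.55 = 9.55.
Rank 9 is 150 and rank 10 is 158.
Interpolate: 150 + 0.55·(158 − 150) = 150 + 0.55·8 = 154.4.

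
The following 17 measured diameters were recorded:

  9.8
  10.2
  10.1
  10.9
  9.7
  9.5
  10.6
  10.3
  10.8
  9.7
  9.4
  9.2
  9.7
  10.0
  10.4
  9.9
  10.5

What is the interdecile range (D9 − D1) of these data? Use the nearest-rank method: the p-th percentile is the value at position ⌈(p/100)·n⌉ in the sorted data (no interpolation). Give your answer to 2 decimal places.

Sorted: 9.2, 9.4, 9.5, 9.7, 9.7, 9.7, 9.8, 9.9, 10.0, 10.1, 10.2, 10.3, 10.4, 10.5, 10.6, 10.8, 10.9.
n = 17.
P10: rank ⌈10/100·17⌉ = 2 → 9.4.
P90: rank ⌈90/100·17⌉ = 16 → 10.8.
Difference: 10.8 − 9.4 = 1.4.

1.40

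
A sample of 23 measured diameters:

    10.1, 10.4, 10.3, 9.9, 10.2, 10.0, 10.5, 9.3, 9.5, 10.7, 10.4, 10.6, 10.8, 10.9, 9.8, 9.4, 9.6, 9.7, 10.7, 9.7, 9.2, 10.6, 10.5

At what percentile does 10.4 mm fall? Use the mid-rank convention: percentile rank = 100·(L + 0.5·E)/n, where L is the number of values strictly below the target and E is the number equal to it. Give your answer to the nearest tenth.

Sorted: 9.2, 9.3, 9.4, 9.5, 9.6, 9.7, 9.7, 9.8, 9.9, 10.0, 10.1, 10.2, 10.3, 10.4, 10.4, 10.5, 10.5, 10.6, 10.6, 10.7, 10.7, 10.8, 10.9.
Count below 10.4: L = 13; count equal: E = 2; n = 23.
Percentile rank = 100·(13 + 0.5·2)/23 = 100·14/23 = 60.87.

60.9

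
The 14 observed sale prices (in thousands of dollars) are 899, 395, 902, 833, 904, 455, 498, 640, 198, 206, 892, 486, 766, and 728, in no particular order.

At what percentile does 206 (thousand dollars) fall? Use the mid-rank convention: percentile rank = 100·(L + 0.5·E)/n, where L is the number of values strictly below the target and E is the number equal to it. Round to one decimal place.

Sorted: 198, 206, 395, 455, 486, 498, 640, 728, 766, 833, 892, 899, 902, 904.
Count below 206: L = 1; count equal: E = 1; n = 14.
Percentile rank = 100·(1 + 0.5·1)/14 = 100·1.5/14 = 10.71.

10.7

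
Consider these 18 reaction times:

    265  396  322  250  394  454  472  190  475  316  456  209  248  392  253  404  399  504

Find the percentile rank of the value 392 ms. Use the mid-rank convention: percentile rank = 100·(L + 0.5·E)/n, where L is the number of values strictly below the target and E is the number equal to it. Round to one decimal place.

47.2

Sorted: 190, 209, 248, 250, 253, 265, 316, 322, 392, 394, 396, 399, 404, 454, 456, 472, 475, 504.
Count below 392: L = 8; count equal: E = 1; n = 18.
Percentile rank = 100·(8 + 0.5·1)/18 = 100·8.5/18 = 47.22.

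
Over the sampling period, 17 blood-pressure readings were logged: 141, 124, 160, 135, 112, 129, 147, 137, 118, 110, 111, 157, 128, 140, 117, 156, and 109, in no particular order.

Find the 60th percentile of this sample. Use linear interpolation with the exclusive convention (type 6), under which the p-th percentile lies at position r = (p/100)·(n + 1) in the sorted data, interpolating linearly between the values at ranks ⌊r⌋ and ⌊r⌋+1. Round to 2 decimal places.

Sorted: 109, 110, 111, 112, 117, 118, 124, 128, 129, 135, 137, 140, 141, 147, 156, 157, 160.
n = 17.
r = (60/100)·(17 + 1) = 10.8.
Rank 10 is 135 and rank 11 is 137.
Interpolate: 135 + 0.8·(137 − 135) = 135 + 0.8·2 = 136.6.

136.60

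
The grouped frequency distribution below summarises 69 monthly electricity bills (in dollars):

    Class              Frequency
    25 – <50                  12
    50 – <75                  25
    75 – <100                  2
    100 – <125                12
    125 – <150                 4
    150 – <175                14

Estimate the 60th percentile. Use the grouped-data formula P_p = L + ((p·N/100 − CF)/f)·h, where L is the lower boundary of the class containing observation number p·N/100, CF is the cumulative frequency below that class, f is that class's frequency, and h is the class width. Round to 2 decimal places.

N = 69; target position k = 60/100 · 69 = 41.4.
Cumulative frequencies: 12, 37, 39, 51, 55, 69.
Observation 41.4 falls in the class 100 – <125.
L = 100, CF = 39, f = 12, h = 25.
P60 = 100 + ((41.4 − 39)/12)·25 = 100 + 5 = 105.

105.00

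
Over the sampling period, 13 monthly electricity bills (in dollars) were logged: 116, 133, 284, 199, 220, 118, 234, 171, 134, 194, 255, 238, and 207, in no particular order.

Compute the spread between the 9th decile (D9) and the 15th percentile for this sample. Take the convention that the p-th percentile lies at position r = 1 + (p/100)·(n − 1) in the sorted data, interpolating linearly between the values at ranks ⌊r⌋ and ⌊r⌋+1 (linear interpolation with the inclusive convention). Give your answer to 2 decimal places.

121.60

Sorted: 116, 118, 133, 134, 171, 194, 199, 207, 220, 234, 238, 255, 284.
n = 13.
P15: r = 2.8; ranks 2–3 are 118, 133; interpolating gives 130.
P90: r = 11.8; ranks 11–12 are 238, 255; interpolating gives 251.6.
Difference: 251.6 − 130 = 121.6.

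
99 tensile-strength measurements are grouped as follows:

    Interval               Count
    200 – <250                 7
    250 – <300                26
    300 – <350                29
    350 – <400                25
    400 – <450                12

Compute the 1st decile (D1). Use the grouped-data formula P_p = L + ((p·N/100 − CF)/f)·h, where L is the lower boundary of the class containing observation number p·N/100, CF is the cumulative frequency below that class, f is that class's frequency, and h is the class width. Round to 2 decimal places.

255.58

N = 99; target position k = 10/100 · 99 = 9.9.
Cumulative frequencies: 7, 33, 62, 87, 99.
Observation 9.9 falls in the class 250 – <300.
L = 250, CF = 7, f = 26, h = 50.
P10 = 250 + ((9.9 − 7)/26)·50 = 250 + 5.57692 = 255.577.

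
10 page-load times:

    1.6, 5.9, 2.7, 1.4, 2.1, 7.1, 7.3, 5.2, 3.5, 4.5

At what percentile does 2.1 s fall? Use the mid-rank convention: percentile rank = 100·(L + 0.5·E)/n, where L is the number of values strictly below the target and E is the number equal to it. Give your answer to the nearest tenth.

25.0

Sorted: 1.4, 1.6, 2.1, 2.7, 3.5, 4.5, 5.2, 5.9, 7.1, 7.3.
Count below 2.1: L = 2; count equal: E = 1; n = 10.
Percentile rank = 100·(2 + 0.5·1)/10 = 100·2.5/10 = 25.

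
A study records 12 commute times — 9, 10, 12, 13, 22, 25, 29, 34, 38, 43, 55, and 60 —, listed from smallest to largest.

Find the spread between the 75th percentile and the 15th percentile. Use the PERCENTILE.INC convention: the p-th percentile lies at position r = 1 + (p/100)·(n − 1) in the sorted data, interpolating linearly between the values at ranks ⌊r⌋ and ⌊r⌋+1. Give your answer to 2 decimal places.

n = 12.
P15: r = 2.65; ranks 2–3 are 10, 12; interpolating gives 11.3.
P75: r = 9.25; ranks 9–10 are 38, 43; interpolating gives 39.25.
Difference: 39.25 − 11.3 = 27.95.

27.95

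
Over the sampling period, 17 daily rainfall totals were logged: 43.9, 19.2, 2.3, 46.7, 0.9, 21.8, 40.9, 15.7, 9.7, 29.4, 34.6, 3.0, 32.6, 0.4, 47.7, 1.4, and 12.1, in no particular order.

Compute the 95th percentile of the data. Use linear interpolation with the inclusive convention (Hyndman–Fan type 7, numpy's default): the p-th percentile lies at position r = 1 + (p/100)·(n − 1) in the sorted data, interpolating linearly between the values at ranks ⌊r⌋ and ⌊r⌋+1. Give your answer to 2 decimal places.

Sorted: 0.4, 0.9, 1.4, 2.3, 3.0, 9.7, 12.1, 15.7, 19.2, 21.8, 29.4, 32.6, 34.6, 40.9, 43.9, 46.7, 47.7.
n = 17.
r = 1 + (95/100)·(17 − 1) = 1 + 15.2 = 16.2.
Rank 16 is 46.7 and rank 17 is 47.7.
Interpolate: 46.7 + 0.2·(47.7 − 46.7) = 46.7 + 0.2·1 = 46.9.

46.90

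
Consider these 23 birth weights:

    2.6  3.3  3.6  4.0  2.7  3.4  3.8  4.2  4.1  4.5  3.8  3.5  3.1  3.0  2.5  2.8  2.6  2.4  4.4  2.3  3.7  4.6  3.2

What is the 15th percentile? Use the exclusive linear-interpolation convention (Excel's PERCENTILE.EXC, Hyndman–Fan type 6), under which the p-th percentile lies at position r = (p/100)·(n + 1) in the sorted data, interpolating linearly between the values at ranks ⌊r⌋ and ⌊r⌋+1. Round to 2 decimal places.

2.56

Sorted: 2.3, 2.4, 2.5, 2.6, 2.6, 2.7, 2.8, 3.0, 3.1, 3.2, 3.3, 3.4, 3.5, 3.6, 3.7, 3.8, 3.8, 4.0, 4.1, 4.2, 4.4, 4.5, 4.6.
n = 23.
r = (15/100)·(23 + 1) = 3.6.
Rank 3 is 2.5 and rank 4 is 2.6.
Interpolate: 2.5 + 0.6·(2.6 − 2.5) = 2.5 + 0.6·0.1 = 2.56.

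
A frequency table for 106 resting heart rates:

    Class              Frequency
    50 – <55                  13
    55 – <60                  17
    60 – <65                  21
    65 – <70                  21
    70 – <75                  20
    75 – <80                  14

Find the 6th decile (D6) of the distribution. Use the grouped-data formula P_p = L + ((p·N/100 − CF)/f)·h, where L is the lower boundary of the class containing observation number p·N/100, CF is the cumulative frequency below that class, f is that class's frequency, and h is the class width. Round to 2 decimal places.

N = 106; target position k = 60/100 · 106 = 63.6.
Cumulative frequencies: 13, 30, 51, 72, 92, 106.
Observation 63.6 falls in the class 65 – <70.
L = 65, CF = 51, f = 21, h = 5.
P60 = 65 + ((63.6 − 51)/21)·5 = 65 + 3 = 68.

68.00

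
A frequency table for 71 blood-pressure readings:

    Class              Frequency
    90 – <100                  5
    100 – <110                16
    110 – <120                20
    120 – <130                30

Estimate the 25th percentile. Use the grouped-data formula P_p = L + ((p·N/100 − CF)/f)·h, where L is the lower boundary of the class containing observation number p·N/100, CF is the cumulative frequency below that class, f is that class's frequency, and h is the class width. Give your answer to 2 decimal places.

N = 71; target position k = 25/100 · 71 = 17.75.
Cumulative frequencies: 5, 21, 41, 71.
Observation 17.75 falls in the class 100 – <110.
L = 100, CF = 5, f = 16, h = 10.
P25 = 100 + ((17.75 − 5)/16)·10 = 100 + 7.96875 = 107.969.

107.97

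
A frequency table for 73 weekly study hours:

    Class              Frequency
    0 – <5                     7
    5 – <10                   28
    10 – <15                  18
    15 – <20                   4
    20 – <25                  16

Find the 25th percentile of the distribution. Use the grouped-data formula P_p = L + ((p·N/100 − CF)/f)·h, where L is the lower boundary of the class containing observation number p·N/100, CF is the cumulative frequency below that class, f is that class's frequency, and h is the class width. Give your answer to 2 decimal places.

7.01

N = 73; target position k = 25/100 · 73 = 18.25.
Cumulative frequencies: 7, 35, 53, 57, 73.
Observation 18.25 falls in the class 5 – <10.
L = 5, CF = 7, f = 28, h = 5.
P25 = 5 + ((18.25 − 7)/28)·5 = 5 + 2.00893 = 7.00893.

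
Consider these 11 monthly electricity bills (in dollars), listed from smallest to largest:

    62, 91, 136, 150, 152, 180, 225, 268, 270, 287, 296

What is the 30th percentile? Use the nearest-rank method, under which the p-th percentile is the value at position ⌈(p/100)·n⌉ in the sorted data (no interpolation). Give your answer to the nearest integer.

n = 11.
Position = ⌈30/100 · 11⌉ = ⌈3.3⌉ = 4.
The value at rank 4 is 150.

150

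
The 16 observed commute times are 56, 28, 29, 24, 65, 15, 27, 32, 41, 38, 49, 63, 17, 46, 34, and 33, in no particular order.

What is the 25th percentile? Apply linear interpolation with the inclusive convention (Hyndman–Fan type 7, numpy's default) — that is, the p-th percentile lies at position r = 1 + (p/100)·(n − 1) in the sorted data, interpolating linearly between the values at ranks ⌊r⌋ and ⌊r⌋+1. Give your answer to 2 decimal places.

Sorted: 15, 17, 24, 27, 28, 29, 32, 33, 34, 38, 41, 46, 49, 56, 63, 65.
n = 16.
r = 1 + (25/100)·(16 − 1) = 1 + 3.75 = 4.75.
Rank 4 is 27 and rank 5 is 28.
Interpolate: 27 + 0.75·(28 − 27) = 27 + 0.75·1 = 27.75.

27.75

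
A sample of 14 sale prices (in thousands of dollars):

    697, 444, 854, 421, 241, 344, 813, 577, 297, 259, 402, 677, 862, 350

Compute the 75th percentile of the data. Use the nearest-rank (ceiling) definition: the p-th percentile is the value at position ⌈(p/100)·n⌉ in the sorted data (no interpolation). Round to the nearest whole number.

697

Sorted: 241, 259, 297, 344, 350, 402, 421, 444, 577, 677, 697, 813, 854, 862.
n = 14.
Position = ⌈75/100 · 14⌉ = ⌈10.5⌉ = 11.
The value at rank 11 is 697.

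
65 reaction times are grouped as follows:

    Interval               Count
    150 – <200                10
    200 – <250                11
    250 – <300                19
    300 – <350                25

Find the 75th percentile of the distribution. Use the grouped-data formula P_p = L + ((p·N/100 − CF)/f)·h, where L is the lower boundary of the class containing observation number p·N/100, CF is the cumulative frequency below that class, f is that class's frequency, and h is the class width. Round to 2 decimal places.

317.50

N = 65; target position k = 75/100 · 65 = 48.75.
Cumulative frequencies: 10, 21, 40, 65.
Observation 48.75 falls in the class 300 – <350.
L = 300, CF = 40, f = 25, h = 50.
P75 = 300 + ((48.75 − 40)/25)·50 = 300 + 17.5 = 317.5.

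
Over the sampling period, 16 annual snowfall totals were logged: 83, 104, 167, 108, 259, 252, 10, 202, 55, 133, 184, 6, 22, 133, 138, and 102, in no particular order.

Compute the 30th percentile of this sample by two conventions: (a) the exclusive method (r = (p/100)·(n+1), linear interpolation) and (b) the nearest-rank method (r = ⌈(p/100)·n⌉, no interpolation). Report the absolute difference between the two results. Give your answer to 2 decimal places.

Sorted: 6, 10, 22, 55, 83, 102, 104, 108, 133, 133, 138, 167, 184, 202, 252, 259.
n = 16.
(a) r = 5.1; between ranks 5 (83) and 6 (102): 84.9.
(b) the nearest-rank method: rank 5 → 83.
|84.9 − 83| = 1.9.

1.90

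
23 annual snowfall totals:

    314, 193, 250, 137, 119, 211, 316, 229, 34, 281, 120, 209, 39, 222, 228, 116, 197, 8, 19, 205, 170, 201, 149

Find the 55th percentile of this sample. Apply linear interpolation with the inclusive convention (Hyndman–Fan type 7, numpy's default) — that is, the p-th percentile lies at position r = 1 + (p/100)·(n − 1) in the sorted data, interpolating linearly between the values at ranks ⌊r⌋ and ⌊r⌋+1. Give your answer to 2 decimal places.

201.40

Sorted: 8, 19, 34, 39, 116, 119, 120, 137, 149, 170, 193, 197, 201, 205, 209, 211, 222, 228, 229, 250, 281, 314, 316.
n = 23.
r = 1 + (55/100)·(23 − 1) = 1 + 12.1 = 13.1.
Rank 13 is 201 and rank 14 is 205.
Interpolate: 201 + 0.1·(205 − 201) = 201 + 0.1·4 = 201.4.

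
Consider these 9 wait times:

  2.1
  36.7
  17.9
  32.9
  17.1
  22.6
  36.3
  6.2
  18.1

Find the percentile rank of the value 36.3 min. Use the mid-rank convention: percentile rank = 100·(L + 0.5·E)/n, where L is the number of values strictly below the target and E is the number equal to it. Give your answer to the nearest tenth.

83.3

Sorted: 2.1, 6.2, 17.1, 17.9, 18.1, 22.6, 32.9, 36.3, 36.7.
Count below 36.3: L = 7; count equal: E = 1; n = 9.
Percentile rank = 100·(7 + 0.5·1)/9 = 100·7.5/9 = 83.33.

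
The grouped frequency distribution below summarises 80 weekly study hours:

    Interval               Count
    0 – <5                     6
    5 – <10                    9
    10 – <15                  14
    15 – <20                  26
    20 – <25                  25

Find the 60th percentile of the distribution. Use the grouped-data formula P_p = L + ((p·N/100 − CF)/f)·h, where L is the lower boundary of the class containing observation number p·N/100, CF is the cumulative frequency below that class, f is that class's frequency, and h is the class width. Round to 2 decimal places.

N = 80; target position k = 60/100 · 80 = 48.
Cumulative frequencies: 6, 15, 29, 55, 80.
Observation 48 falls in the class 15 – <20.
L = 15, CF = 29, f = 26, h = 5.
P60 = 15 + ((48 − 29)/26)·5 = 15 + 3.65385 = 18.6538.

18.65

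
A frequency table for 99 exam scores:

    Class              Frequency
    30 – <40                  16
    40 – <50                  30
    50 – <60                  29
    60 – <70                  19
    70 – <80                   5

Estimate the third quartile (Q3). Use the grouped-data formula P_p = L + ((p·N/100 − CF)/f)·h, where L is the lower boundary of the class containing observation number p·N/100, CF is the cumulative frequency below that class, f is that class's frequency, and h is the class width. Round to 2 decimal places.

59.74

N = 99; target position k = 75/100 · 99 = 74.25.
Cumulative frequencies: 16, 46, 75, 94, 99.
Observation 74.25 falls in the class 50 – <60.
L = 50, CF = 46, f = 29, h = 10.
P75 = 50 + ((74.25 − 46)/29)·10 = 50 + 9.74138 = 59.7414.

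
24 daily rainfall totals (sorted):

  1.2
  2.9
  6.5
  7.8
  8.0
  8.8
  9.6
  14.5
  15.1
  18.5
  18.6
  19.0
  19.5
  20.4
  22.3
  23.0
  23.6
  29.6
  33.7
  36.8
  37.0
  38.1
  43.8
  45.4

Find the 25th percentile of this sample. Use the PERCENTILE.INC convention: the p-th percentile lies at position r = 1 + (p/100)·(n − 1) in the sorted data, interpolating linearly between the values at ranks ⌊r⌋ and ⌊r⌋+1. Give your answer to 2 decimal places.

n = 24.
r = 1 + (25/100)·(24 − 1) = 1 + 5.75 = 6.75.
Rank 6 is 8.8 and rank 7 is 9.6.
Interpolate: 8.8 + 0.75·(9.6 − 8.8) = 8.8 + 0.75·0.8 = 9.4.

9.40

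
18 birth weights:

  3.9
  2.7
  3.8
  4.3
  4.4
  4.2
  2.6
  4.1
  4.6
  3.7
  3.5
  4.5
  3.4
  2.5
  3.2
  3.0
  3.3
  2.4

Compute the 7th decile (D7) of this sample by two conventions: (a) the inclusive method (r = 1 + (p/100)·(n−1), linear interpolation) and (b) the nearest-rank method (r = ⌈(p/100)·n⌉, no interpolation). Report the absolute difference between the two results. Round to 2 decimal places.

Sorted: 2.4, 2.5, 2.6, 2.7, 3.0, 3.2, 3.3, 3.4, 3.5, 3.7, 3.8, 3.9, 4.1, 4.2, 4.3, 4.4, 4.5, 4.6.
n = 18.
(a) r = 12.9; between ranks 12 (3.9) and 13 (4.1): 4.08.
(b) the nearest-rank method: rank 13 → 4.1.
|4.08 − 4.1| = 0.02.

0.02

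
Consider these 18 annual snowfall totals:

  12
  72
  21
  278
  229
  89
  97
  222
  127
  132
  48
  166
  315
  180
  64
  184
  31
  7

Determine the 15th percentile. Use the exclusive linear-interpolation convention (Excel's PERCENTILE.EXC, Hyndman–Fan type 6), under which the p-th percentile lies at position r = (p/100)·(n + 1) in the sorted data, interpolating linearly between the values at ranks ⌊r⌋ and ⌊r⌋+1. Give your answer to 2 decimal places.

19.65

Sorted: 7, 12, 21, 31, 48, 64, 72, 89, 97, 127, 132, 166, 180, 184, 222, 229, 278, 315.
n = 18.
r = (15/100)·(18 + 1) = 2.85.
Rank 2 is 12 and rank 3 is 21.
Interpolate: 12 + 0.85·(21 − 12) = 12 + 0.85·9 = 19.65.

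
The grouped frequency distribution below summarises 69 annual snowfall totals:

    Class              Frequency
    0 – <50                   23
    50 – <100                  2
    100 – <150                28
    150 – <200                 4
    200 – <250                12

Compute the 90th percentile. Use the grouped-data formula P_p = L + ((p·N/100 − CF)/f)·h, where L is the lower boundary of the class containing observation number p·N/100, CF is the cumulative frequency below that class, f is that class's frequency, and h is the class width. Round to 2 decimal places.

N = 69; target position k = 90/100 · 69 = 62.1.
Cumulative frequencies: 23, 25, 53, 57, 69.
Observation 62.1 falls in the class 200 – <250.
L = 200, CF = 57, f = 12, h = 50.
P90 = 200 + ((62.1 − 57)/12)·50 = 200 + 21.25 = 221.25.

221.25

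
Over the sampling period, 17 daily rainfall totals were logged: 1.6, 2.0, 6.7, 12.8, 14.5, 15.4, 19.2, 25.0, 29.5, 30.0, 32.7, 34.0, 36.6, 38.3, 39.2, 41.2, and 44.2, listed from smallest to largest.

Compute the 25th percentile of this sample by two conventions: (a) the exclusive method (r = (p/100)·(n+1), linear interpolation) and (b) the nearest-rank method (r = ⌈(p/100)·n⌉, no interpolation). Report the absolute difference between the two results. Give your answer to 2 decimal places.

0.85

n = 17.
(a) r = 4.5; between ranks 4 (12.8) and 5 (14.5): 13.65.
(b) the nearest-rank method: rank 5 → 14.5.
|13.65 − 14.5| = 0.85.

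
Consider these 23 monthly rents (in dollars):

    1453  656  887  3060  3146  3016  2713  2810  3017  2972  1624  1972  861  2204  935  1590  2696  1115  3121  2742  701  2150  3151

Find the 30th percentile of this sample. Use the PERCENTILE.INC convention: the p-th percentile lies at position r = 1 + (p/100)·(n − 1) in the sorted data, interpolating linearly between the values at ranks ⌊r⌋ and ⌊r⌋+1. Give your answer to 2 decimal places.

Sorted: 656, 701, 861, 887, 935, 1115, 1453, 1590, 1624, 1972, 2150, 2204, 2696, 2713, 2742, 2810, 2972, 3016, 3017, 3060, 3121, 3146, 3151.
n = 23.
r = 1 + (30/100)·(23 − 1) = 1 + 6.6 = 7.6.
Rank 7 is 1453 and rank 8 is 1590.
Interpolate: 1453 + 0.6·(1590 − 1453) = 1453 + 0.6·137 = 1535.2.

1535.20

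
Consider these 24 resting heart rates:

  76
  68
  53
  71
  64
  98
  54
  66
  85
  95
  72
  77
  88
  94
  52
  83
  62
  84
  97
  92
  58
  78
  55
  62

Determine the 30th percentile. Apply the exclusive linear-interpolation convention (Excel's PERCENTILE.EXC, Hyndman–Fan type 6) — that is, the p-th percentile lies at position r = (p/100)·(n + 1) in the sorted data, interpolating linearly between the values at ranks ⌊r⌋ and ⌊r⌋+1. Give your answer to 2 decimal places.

Sorted: 52, 53, 54, 55, 58, 62, 62, 64, 66, 68, 71, 72, 76, 77, 78, 83, 84, 85, 88, 92, 94, 95, 97, 98.
n = 24.
r = (30/100)·(24 + 1) = 7.5.
Rank 7 is 62 and rank 8 is 64.
Interpolate: 62 + 0.5·(64 − 62) = 62 + 0.5·2 = 63.

63.00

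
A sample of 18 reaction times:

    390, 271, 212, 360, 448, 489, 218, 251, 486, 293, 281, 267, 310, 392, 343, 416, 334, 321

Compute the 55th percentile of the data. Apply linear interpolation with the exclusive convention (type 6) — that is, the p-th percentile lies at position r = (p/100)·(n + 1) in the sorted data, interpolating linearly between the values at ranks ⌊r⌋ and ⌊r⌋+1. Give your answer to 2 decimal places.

Sorted: 212, 218, 251, 267, 271, 281, 293, 310, 321, 334, 343, 360, 390, 392, 416, 448, 486, 489.
n = 18.
r = (55/100)·(18 + 1) = 10.45.
Rank 10 is 334 and rank 11 is 343.
Interpolate: 334 + 0.45·(343 − 334) = 334 + 0.45·9 = 338.05.

338.05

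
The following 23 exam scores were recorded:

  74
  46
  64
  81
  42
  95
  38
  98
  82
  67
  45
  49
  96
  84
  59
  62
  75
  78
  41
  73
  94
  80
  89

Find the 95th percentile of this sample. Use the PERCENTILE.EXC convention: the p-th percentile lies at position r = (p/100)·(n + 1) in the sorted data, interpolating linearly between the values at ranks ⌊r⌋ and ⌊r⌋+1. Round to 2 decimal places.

Sorted: 38, 41, 42, 45, 46, 49, 59, 62, 64, 67, 73, 74, 75, 78, 80, 81, 82, 84, 89, 94, 95, 96, 98.
n = 23.
r = (95/100)·(23 + 1) = 22.8.
Rank 22 is 96 and rank 23 is 98.
Interpolate: 96 + 0.8·(98 − 96) = 96 + 0.8·2 = 97.6.

97.60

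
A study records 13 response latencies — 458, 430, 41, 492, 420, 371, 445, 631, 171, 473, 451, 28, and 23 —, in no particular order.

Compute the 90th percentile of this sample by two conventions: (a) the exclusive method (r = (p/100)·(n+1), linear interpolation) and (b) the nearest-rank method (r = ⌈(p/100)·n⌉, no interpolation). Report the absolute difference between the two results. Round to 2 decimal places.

83.40

Sorted: 23, 28, 41, 171, 371, 420, 430, 445, 451, 458, 473, 492, 631.
n = 13.
(a) r = 12.6; between ranks 12 (492) and 13 (631): 575.4.
(b) the nearest-rank method: rank 12 → 492.
|575.4 − 492| = 83.4.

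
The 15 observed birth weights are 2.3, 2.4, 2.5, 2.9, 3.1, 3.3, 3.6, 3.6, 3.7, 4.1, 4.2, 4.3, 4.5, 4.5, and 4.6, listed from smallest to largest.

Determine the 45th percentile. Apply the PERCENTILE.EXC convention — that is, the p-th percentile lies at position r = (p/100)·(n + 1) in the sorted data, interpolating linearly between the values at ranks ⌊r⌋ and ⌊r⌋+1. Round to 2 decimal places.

n = 15.
r = (45/100)·(15 + 1) = 7.2.
Rank 7 is 3.6 and rank 8 is 3.6.
Interpolate: 3.6 + 0.2·(3.6 − 3.6) = 3.6 + 0.2·0 = 3.6.

3.60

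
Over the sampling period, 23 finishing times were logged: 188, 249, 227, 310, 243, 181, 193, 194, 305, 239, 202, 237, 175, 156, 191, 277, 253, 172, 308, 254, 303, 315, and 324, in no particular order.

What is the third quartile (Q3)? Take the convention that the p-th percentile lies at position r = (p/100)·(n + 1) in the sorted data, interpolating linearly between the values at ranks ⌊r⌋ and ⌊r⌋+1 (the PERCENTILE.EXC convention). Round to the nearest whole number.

303

Sorted: 156, 172, 175, 181, 188, 191, 193, 194, 202, 227, 237, 239, 243, 249, 253, 254, 277, 303, 305, 308, 310, 315, 324.
n = 23.
r = (75/100)·(23 + 1) = 18.
r is an integer, so P75 is the value at rank 18: 303.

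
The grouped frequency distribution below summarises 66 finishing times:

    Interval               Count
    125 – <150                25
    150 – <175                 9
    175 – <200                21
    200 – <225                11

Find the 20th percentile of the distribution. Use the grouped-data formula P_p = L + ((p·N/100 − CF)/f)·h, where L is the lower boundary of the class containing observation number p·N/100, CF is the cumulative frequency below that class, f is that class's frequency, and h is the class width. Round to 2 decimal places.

138.20

N = 66; target position k = 20/100 · 66 = 13.2.
Cumulative frequencies: 25, 34, 55, 66.
Observation 13.2 falls in the class 125 – <150.
L = 125, CF = 0, f = 25, h = 25.
P20 = 125 + ((13.2 − 0)/25)·25 = 125 + 13.2 = 138.2.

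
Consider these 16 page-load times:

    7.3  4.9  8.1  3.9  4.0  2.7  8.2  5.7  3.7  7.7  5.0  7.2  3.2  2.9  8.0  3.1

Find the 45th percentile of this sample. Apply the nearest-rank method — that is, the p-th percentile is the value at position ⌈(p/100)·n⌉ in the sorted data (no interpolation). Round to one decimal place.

Sorted: 2.7, 2.9, 3.1, 3.2, 3.7, 3.9, 4.0, 4.9, 5.0, 5.7, 7.2, 7.3, 7.7, 8.0, 8.1, 8.2.
n = 16.
Position = ⌈45/100 · 16⌉ = ⌈7.2⌉ = 8.
The value at rank 8 is 4.9.

4.9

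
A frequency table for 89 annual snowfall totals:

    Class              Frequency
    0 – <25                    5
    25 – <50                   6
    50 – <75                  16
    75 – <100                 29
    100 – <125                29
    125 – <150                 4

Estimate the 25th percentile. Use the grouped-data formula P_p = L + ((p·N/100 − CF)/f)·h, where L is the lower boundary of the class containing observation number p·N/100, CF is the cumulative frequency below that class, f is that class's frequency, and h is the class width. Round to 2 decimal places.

N = 89; target position k = 25/100 · 89 = 22.25.
Cumulative frequencies: 5, 11, 27, 56, 85, 89.
Observation 22.25 falls in the class 50 – <75.
L = 50, CF = 11, f = 16, h = 25.
P25 = 50 + ((22.25 − 11)/16)·25 = 50 + 17.5781 = 67.5781.

67.58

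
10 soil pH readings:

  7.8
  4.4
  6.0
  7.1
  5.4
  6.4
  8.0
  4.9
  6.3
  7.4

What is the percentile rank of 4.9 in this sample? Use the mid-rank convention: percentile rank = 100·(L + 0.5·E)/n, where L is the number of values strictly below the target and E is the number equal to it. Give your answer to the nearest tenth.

Sorted: 4.4, 4.9, 5.4, 6.0, 6.3, 6.4, 7.1, 7.4, 7.8, 8.0.
Count below 4.9: L = 1; count equal: E = 1; n = 10.
Percentile rank = 100·(1 + 0.5·1)/10 = 100·1.5/10 = 15.

15.0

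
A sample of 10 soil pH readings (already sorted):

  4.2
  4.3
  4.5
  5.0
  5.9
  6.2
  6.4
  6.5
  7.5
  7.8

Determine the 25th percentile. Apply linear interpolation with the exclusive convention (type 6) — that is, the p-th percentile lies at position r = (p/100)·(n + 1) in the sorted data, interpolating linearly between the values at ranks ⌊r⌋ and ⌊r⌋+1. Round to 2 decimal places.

4.45

n = 10.
r = (25/100)·(10 + 1) = 2.75.
Rank 2 is 4.3 and rank 3 is 4.5.
Interpolate: 4.3 + 0.75·(4.5 − 4.3) = 4.3 + 0.75·0.2 = 4.45.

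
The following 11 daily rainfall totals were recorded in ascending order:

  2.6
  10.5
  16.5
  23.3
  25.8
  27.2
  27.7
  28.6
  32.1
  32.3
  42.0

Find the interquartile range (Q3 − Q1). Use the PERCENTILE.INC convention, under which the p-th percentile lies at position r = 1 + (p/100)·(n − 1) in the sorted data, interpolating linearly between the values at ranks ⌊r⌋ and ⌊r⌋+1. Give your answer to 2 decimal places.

n = 11.
P25: r = 3.5; ranks 3–4 are 16.5, 23.3; interpolating gives 19.9.
P75: r = 8.5; ranks 8–9 are 28.6, 32.1; interpolating gives 30.35.
Difference: 30.35 − 19.9 = 10.45.

10.45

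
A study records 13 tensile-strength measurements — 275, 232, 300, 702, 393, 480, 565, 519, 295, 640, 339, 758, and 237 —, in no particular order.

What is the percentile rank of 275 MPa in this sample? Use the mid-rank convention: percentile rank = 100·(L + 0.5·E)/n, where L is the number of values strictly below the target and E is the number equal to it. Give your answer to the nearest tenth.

19.2

Sorted: 232, 237, 275, 295, 300, 339, 393, 480, 519, 565, 640, 702, 758.
Count below 275: L = 2; count equal: E = 1; n = 13.
Percentile rank = 100·(2 + 0.5·1)/13 = 100·2.5/13 = 19.23.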